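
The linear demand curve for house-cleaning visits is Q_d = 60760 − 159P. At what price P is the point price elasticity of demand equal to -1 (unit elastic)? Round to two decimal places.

191.07

Ed = −159P/(60760 − 159P). Set this equal to -1:
159P = 1·(60760 − 159P) ⇒ 159P(1 + 1) = 1·60760
P = 1·60760 / (159·2) = 191.0691…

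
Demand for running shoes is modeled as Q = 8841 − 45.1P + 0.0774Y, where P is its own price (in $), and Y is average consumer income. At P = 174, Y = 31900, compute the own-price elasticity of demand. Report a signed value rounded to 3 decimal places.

At the given values, Q = 8841 − 45.1(174) + 0.0774(31900) = 3462.66.
∂Q/∂P = −45.1.
E = (-45.1) × (174/3462.66) = -2.26629…

-2.266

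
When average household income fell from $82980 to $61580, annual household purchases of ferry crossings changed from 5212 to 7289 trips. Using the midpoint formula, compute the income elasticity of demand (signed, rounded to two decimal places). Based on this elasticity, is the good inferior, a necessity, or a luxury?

-1.12; inferior

%ΔQ = (7289 − 5212)/[( 5212 + 7289)/2] = 2077/6250.5 = 0.332293…
%ΔIncome = (61580 − 82980)/[( 82980 + 61580)/2] = -21400/72280 = -0.296070…
E_income = (2077/6250.5) / (-21400/72280) = -1.1223…
E_income < 0 ⇒ inferior good.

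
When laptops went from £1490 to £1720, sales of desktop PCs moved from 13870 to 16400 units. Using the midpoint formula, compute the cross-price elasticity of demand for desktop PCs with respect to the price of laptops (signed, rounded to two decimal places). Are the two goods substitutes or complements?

%ΔQ_{desktop PCs} = (16400 − 13870)/avg = 2530/15135 = 0.167162…
%ΔP_{laptops} = (1720 − 1490)/avg = 230/1605 = 0.143302…
E_cross = (2530/15135) / (230/1605) = 1.1665…
E_cross > 0 ⇒ the goods are substitutes.

1.17; substitutes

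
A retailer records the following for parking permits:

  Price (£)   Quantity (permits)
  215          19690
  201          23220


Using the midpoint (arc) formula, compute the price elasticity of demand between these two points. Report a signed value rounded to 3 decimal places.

-2.444

%ΔQ = (23220 − 19690) / [(19690 + 23220)/2] = 3530/21455 = 0.164530…
%ΔP = (201 − 215) / [(215 + 201)/2] = -14/208 = -0.067307…
Arc Ed = %ΔQ / %ΔP = (3530/21455) / (-14/208) = -2.44445…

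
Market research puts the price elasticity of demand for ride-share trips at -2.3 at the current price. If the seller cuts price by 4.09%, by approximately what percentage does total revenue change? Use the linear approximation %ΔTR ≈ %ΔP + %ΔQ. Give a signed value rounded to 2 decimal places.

%ΔQ ≈ Ed × %ΔP = (-2.3) × (-4.09%) = +9.4070%
%ΔTR ≈ %ΔP + %ΔQ = (-4.09%) + (+9.4070%) = +5.3170%

+5.32%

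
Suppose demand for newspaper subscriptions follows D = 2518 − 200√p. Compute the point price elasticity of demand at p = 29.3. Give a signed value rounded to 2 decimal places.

-0.38

dD/dp = −200/(2√p) = -18.4742. At p = 29.3, D = 1435.41.
Ed = (dD/dp)·(p/D) = (-18.4742) × (29.3/1435.41) = -0.3771…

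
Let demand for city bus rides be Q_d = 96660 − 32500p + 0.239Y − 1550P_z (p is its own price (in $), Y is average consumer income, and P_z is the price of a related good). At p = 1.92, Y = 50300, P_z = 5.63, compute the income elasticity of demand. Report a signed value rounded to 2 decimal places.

At the given values, Q_d = 96660 − 32500(1.92) + 0.239(50300) − 1550(5.63) = 37555.2.
∂Q_d/∂Y = 0.239.
E = (0.239) × (50300/37555.2) = 0.3201…

0.32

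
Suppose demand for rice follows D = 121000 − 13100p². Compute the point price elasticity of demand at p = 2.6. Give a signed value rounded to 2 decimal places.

-5.46

dD/dp = −2·13100·p = -68120. At p = 2.6, D = 32444.
Ed = (dD/dp)·(p/D) = (-68120) × (2.6/32444) = -5.4590…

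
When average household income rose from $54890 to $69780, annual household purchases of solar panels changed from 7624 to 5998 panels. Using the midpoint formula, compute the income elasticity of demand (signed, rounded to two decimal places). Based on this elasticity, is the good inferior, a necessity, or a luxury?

-1.00; inferior

%ΔQ = (5998 − 7624)/[( 7624 + 5998)/2] = -1626/6811 = -0.238731…
%ΔIncome = (69780 − 54890)/[( 54890 + 69780)/2] = 14890/62335 = 0.238870…
E_income = (-1626/6811) / (14890/62335) = -0.9994…
E_income < 0 ⇒ inferior good.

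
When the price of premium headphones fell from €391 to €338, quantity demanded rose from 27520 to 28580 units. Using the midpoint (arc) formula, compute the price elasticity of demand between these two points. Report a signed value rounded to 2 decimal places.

-0.26

%ΔQ = (28580 − 27520) / [(27520 + 28580)/2] = 1060/28050 = 0.037789…
%ΔP = (338 − 391) / [(391 + 338)/2] = -53/364.5 = -0.145404…
Arc Ed = %ΔQ / %ΔP = (1060/28050) / (-53/364.5) = -0.2598…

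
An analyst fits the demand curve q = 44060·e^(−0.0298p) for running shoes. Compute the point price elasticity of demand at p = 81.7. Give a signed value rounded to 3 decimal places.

-2.435

dq/dp = −0.0298·q = -115.054. At p = 81.7, q = 3860.87.
Ed = (dq/dp)·(p/q) = (-115.054) × (81.7/3860.87) = -2.43466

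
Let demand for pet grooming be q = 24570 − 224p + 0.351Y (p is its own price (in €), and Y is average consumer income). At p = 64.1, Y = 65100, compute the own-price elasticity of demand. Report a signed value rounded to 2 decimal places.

-0.43

At the given values, q = 24570 − 224(64.1) + 0.351(65100) = 33061.7.
∂q/∂p = −224.
E = (-224) × (64.1/33061.7) = -0.4342…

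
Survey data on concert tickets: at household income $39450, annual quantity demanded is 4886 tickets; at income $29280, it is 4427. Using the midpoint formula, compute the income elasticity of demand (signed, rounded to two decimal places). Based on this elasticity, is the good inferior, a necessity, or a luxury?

%ΔQ = (4427 − 4886)/[( 4886 + 4427)/2] = -459/4656.5 = -0.098571…
%ΔIncome = (29280 − 39450)/[( 39450 + 29280)/2] = -10170/34365 = -0.295940…
E_income = (-459/4656.5) / (-10170/34365) = 0.3330…
0 < E_income < 1 ⇒ normal good, necessity.

0.33; necessity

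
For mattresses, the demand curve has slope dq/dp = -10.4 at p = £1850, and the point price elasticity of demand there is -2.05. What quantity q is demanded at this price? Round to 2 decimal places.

Ed = (dq/dp)·(p/q) ⇒ q = (dq/dp)·p/Ed = (-10.4)·1850/(-2.05) = 9385.3658…

9385.37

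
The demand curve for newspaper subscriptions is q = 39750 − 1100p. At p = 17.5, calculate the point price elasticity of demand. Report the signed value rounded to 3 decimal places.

dq/dp = −1100. At p = 17.5, q = 39750 − 1100(17.5) = 20500.
Ed = (dq/dp)·(p/q) = −1100 × (17.5/20500) = -0.93902…

-0.939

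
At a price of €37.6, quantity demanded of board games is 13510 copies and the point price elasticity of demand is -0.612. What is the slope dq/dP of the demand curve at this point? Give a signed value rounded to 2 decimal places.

-219.90

Ed = (dq/dP)·(P/q) ⇒ dq/dP = Ed·q/P = (-0.612)·13510/37.6 = -219.8968…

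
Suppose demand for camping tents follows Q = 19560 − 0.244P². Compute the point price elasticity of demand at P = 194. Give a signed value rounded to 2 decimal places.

dQ/dP = −2·0.244·P = -94.672. At P = 194, Q = 10376.816.
Ed = (dQ/dP)·(P/Q) = (-94.672) × (194/10376.816) = -1.7699…

-1.77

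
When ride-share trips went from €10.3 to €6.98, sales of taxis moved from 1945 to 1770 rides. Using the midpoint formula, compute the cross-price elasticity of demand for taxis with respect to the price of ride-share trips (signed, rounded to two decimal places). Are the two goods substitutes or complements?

0.25; substitutes

%ΔQ_{taxis} = (1770 − 1945)/avg = -175/1857.5 = -0.094212…
%ΔP_{ride-share trips} = (6.98 − 10.3)/avg = -3.32/8.64 = -0.384259…
E_cross = (-175/1857.5) / (-3.32/8.64) = 0.2451…
E_cross > 0 ⇒ the goods are substitutes.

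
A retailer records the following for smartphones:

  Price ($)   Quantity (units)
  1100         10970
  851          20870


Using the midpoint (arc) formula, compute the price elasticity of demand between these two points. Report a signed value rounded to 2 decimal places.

%ΔQ = (20870 − 10970) / [(10970 + 20870)/2] = 9900/15920 = 0.621859…
%ΔP = (851 − 1100) / [(1100 + 851)/2] = -249/975.5 = -0.255253…
Arc Ed = %ΔQ / %ΔP = (9900/15920) / (-249/975.5) = -2.4362…

-2.44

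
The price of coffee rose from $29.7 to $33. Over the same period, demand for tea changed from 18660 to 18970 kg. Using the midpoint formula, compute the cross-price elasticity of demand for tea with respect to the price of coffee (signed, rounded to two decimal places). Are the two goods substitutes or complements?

%ΔQ_{tea} = (18970 − 18660)/avg = 310/18815 = 0.016476…
%ΔP_{coffee} = (33 − 29.7)/avg = 3.3/31.35 = 0.105263…
E_cross = (310/18815) / (3.3/31.35) = 0.1565…
E_cross > 0 ⇒ the goods are substitutes.

0.16; substitutes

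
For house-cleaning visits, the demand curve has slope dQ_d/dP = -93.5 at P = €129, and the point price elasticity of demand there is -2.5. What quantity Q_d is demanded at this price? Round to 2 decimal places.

Ed = (dQ_d/dP)·(P/Q_d) ⇒ Q_d = (dQ_d/dP)·P/Ed = (-93.5)·129/(-2.5) = 4824.6

4824.60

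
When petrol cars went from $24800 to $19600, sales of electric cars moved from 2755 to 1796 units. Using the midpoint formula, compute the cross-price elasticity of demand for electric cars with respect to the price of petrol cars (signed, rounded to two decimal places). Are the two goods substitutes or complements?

%ΔQ_{electric cars} = (1796 − 2755)/avg = -959/2275.5 = -0.421445…
%ΔP_{petrol cars} = (19600 − 24800)/avg = -5200/22200 = -0.234234…
E_cross = (-959/2275.5) / (-5200/22200) = 1.7992…
E_cross > 0 ⇒ the goods are substitutes.

1.80; substitutes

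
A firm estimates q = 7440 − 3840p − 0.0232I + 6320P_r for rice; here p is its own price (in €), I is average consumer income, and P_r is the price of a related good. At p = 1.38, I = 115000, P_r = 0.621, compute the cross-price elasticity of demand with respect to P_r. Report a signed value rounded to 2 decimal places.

At the given values, q = 7440 − 3840(1.38) − 0.0232(115000) + 6320(0.621) = 3397.52.
∂q/∂P_r = 6320.
E = (6320) × (0.621/3397.52) = 1.1551…

1.16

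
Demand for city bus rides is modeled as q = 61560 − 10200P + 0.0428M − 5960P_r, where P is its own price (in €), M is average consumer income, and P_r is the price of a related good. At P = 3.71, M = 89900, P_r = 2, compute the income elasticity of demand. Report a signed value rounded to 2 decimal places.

At the given values, q = 61560 − 10200(3.71) + 0.0428(89900) − 5960(2) = 15645.72.
∂q/∂M = 0.0428.
E = (0.0428) × (89900/15645.72) = 0.2459…

0.25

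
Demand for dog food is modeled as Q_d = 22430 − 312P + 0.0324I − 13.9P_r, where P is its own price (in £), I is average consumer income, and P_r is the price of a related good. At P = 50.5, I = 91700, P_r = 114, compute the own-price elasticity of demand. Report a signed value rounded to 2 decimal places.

-1.95

At the given values, Q_d = 22430 − 312(50.5) + 0.0324(91700) − 13.9(114) = 8060.48.
∂Q_d/∂P = −312.
E = (-312) × (50.5/8060.48) = -1.9547…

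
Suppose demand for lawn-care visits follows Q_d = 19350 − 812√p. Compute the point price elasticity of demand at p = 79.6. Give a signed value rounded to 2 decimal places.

dQ_d/dp = −812/(2√p) = -45.5061. At p = 79.6, Q_d = 12105.4.
Ed = (dQ_d/dp)·(p/Q_d) = (-45.5061) × (79.6/12105.4) = -0.2992…

-0.30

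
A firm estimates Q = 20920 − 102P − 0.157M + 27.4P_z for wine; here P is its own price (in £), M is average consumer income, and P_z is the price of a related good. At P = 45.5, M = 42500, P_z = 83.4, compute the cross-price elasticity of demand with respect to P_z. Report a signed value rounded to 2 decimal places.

At the given values, Q = 20920 − 102(45.5) − 0.157(42500) + 27.4(83.4) = 11891.66.
∂Q/∂P_z = 27.4.
E = (27.4) × (83.4/11891.66) = 0.1921…

0.19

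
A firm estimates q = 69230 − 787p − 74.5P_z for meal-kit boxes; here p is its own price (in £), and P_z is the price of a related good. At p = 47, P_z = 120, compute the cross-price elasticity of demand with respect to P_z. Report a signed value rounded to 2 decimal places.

-0.38

At the given values, q = 69230 − 787(47) − 74.5(120) = 23301.
∂q/∂P_z = -74.5.
E = (-74.5) × (120/23301) = -0.3836…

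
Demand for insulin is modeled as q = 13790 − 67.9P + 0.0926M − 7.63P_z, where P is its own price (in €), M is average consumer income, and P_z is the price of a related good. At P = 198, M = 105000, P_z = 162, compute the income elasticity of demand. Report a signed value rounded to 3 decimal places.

At the given values, q = 13790 − 67.9(198) + 0.0926(105000) − 7.63(162) = 8832.74.
∂q/∂M = 0.0926.
E = (0.0926) × (105000/8832.74) = 1.10079…

1.101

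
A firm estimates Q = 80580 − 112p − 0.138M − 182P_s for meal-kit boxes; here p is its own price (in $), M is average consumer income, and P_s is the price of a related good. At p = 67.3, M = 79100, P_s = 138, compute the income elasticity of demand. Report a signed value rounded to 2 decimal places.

-0.29

At the given values, Q = 80580 − 112(67.3) − 0.138(79100) − 182(138) = 37010.6.
∂Q/∂M = -0.138.
E = (-0.138) × (79100/37010.6) = -0.2949…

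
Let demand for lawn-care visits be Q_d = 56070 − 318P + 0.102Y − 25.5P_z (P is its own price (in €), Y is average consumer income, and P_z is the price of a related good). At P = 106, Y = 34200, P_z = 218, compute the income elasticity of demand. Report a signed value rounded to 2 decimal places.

0.17

At the given values, Q_d = 56070 − 318(106) + 0.102(34200) − 25.5(218) = 20291.4.
∂Q_d/∂Y = 0.102.
E = (0.102) × (34200/20291.4) = 0.1719…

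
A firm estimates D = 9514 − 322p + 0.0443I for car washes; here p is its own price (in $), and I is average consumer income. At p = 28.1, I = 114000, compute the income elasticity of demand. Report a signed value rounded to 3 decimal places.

At the given values, D = 9514 − 322(28.1) + 0.0443(114000) = 5516.
∂D/∂I = 0.0443.
E = (0.0443) × (114000/5516) = 0.91555…

0.916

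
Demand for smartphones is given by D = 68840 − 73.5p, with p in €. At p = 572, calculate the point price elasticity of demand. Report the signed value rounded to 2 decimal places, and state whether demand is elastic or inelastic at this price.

dD/dp = −73.5. At p = 572, D = 68840 − 73.5(572) = 26798.
Ed = (dD/dp)·(p/D) = −73.5 × (572/26798) = -1.5688…
|Ed| = 1.57 > 1, so demand is elastic.

-1.57; elastic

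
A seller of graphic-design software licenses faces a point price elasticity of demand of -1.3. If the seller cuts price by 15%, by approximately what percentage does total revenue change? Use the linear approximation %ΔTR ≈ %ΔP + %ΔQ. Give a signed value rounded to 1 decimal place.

+4.5%

%ΔQ ≈ Ed × %ΔP = (-1.3) × (-15%) = +19.5000%
%ΔTR ≈ %ΔP + %ΔQ = (-15%) + (+19.5000%) = +4.5000%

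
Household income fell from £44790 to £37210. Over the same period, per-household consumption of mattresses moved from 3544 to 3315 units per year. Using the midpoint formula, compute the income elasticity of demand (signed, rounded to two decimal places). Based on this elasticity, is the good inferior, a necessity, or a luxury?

0.36; necessity

%ΔQ = (3315 − 3544)/[( 3544 + 3315)/2] = -229/3429.5 = -0.066773…
%ΔIncome = (37210 − 44790)/[( 44790 + 37210)/2] = -7580/41000 = -0.184878…
E_income = (-229/3429.5) / (-7580/41000) = 0.3611…
0 < E_income < 1 ⇒ normal good, necessity.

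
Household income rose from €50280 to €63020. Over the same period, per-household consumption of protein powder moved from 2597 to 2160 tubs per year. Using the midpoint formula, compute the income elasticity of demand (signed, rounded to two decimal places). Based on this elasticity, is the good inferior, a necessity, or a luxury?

-0.82; inferior

%ΔQ = (2160 − 2597)/[( 2597 + 2160)/2] = -437/2378.5 = -0.183729…
%ΔIncome = (63020 − 50280)/[( 50280 + 63020)/2] = 12740/56650 = 0.224889…
E_income = (-437/2378.5) / (12740/56650) = -0.8169…
E_income < 0 ⇒ inferior good.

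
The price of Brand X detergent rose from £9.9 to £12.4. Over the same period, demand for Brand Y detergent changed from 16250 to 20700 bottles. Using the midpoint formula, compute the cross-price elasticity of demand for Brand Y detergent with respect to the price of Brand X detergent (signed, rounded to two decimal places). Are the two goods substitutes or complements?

%ΔQ_{Brand Y detergent} = (20700 − 16250)/avg = 4450/18475 = 0.240866…
%ΔP_{Brand X detergent} = (12.4 − 9.9)/avg = 2.5/11.15 = 0.224215…
E_cross = (4450/18475) / (2.5/11.15) = 1.0742…
E_cross > 0 ⇒ the goods are substitutes.

1.07; substitutes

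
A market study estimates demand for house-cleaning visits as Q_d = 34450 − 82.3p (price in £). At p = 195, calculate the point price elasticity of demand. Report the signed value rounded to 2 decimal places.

dQ_d/dp = −82.3. At p = 195, Q_d = 34450 − 82.3(195) = 18401.5.
Ed = (dQ_d/dp)·(p/Q_d) = −82.3 × (195/18401.5) = -0.8721…

-0.87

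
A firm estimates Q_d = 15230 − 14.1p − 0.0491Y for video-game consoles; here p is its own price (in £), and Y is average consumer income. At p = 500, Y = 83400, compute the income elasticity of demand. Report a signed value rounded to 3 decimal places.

At the given values, Q_d = 15230 − 14.1(500) − 0.0491(83400) = 4085.06.
∂Q_d/∂Y = -0.0491.
E = (-0.0491) × (83400/4085.06) = -1.00241…

-1.002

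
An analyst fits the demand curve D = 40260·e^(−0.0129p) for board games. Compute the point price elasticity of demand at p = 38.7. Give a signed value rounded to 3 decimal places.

-0.499

dD/dp = −0.0129·D = -315.247. At p = 38.7, D = 24437.7.
Ed = (dD/dp)·(p/D) = (-315.247) × (38.7/24437.7) = -0.49923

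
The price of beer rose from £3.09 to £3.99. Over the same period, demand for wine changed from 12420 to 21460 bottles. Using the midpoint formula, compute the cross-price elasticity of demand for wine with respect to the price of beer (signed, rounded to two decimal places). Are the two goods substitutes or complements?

2.10; substitutes

%ΔQ_{wine} = (21460 − 12420)/avg = 9040/16940 = 0.533648…
%ΔP_{beer} = (3.99 − 3.09)/avg = 0.9/3.54 = 0.254237…
E_cross = (9040/16940) / (0.9/3.54) = 2.0990…
E_cross > 0 ⇒ the goods are substitutes.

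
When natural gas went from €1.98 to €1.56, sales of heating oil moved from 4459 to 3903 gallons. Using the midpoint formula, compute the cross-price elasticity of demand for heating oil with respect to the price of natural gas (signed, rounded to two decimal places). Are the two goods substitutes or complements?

0.56; substitutes

%ΔQ_{heating oil} = (3903 − 4459)/avg = -556/4181 = -0.132982…
%ΔP_{natural gas} = (1.56 − 1.98)/avg = -0.42/1.77 = -0.237288…
E_cross = (-556/4181) / (-0.42/1.77) = 0.5604…
E_cross > 0 ⇒ the goods are substitutes.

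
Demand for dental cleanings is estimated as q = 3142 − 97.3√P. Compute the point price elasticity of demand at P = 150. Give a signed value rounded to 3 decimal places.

dq/dP = −97.3/(2√P) = -3.97226. At P = 150, q = 1950.32.
Ed = (dq/dP)·(P/q) = (-3.97226) × (150/1950.32) = -0.30550…

-0.306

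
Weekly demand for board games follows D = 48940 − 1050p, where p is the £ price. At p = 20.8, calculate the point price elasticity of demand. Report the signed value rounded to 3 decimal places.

-0.806

dD/dp = −1050. At p = 20.8, D = 48940 − 1050(20.8) = 27100.
Ed = (dD/dp)·(p/D) = −1050 × (20.8/27100) = -0.80590…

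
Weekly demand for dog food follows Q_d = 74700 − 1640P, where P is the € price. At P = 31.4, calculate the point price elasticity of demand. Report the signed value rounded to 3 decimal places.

-2.219

dQ_d/dP = −1640. At P = 31.4, Q_d = 74700 − 1640(31.4) = 23204.
Ed = (dQ_d/dP)·(P/Q_d) = −1640 × (31.4/23204) = -2.21927…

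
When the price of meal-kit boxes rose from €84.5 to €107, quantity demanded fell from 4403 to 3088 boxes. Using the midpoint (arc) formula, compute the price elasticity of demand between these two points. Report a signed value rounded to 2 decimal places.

-1.49

%ΔQ = (3088 − 4403) / [(4403 + 3088)/2] = -1315/3745.5 = -0.351087…
%ΔP = (107 − 84.5) / [(84.5 + 107)/2] = 22.5/95.75 = 0.234986…
Arc Ed = %ΔQ / %ΔP = (-1315/3745.5) / (22.5/95.75) = -1.4940…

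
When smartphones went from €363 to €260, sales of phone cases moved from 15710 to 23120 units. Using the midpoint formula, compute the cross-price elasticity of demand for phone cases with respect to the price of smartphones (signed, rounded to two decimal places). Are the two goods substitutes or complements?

-1.15; complements

%ΔQ_{phone cases} = (23120 − 15710)/avg = 7410/19415 = 0.381663…
%ΔP_{smartphones} = (260 − 363)/avg = -103/311.5 = -0.330658…
E_cross = (7410/19415) / (-103/311.5) = -1.1542…
E_cross < 0 ⇒ the goods are complements.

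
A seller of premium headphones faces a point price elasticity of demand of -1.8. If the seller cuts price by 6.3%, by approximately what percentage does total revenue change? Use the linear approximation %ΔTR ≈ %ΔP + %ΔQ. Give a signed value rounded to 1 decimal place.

+5.0%

%ΔQ ≈ Ed × %ΔP = (-1.8) × (-6.3%) = +11.3400%
%ΔTR ≈ %ΔP + %ΔQ = (-6.3%) + (+11.3400%) = +5.0400%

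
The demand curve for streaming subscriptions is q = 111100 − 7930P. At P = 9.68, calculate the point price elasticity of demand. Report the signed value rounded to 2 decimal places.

dq/dP = −7930. At P = 9.68, q = 111100 − 7930(9.68) = 34337.6.
Ed = (dq/dP)·(P/q) = −7930 × (9.68/34337.6) = -2.2355…

-2.24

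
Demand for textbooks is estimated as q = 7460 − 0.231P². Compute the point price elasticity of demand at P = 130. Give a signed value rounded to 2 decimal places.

dq/dP = −2·0.231·P = -60.06. At P = 130, q = 3556.1.
Ed = (dq/dP)·(P/q) = (-60.06) × (130/3556.1) = -2.1956…

-2.20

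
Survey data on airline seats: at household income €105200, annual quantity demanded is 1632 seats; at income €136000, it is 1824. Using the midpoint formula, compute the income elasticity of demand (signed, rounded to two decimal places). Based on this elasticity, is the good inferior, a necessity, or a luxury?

0.44; necessity

%ΔQ = (1824 − 1632)/[( 1632 + 1824)/2] = 192/1728 = 0.111111…
%ΔIncome = (136000 − 105200)/[( 105200 + 136000)/2] = 30800/120600 = 0.255389…
E_income = (192/1728) / (30800/120600) = 0.4350…
0 < E_income < 1 ⇒ normal good, necessity.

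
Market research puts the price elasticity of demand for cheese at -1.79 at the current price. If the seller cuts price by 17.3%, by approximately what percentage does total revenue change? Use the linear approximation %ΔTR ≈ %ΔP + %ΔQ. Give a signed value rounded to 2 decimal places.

+13.67%

%ΔQ ≈ Ed × %ΔP = (-1.79) × (-17.3%) = +30.9670%
%ΔTR ≈ %ΔP + %ΔQ = (-17.3%) + (+30.9670%) = +13.6670%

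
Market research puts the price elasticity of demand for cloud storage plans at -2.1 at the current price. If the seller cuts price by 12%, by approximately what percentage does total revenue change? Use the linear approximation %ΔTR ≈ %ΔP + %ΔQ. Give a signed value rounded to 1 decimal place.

+13.2%

%ΔQ ≈ Ed × %ΔP = (-2.1) × (-12%) = +25.2000%
%ΔTR ≈ %ΔP + %ΔQ = (-12%) + (+25.2000%) = +13.2000%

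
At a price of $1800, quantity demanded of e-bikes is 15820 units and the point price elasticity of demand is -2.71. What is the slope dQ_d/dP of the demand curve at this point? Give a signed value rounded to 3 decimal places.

-23.818

Ed = (dQ_d/dP)·(P/Q_d) ⇒ dQ_d/dP = Ed·Q_d/P = (-2.71)·15820/1800 = -23.81788…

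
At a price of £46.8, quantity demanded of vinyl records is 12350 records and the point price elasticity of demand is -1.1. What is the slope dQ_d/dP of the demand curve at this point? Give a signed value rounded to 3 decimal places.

Ed = (dQ_d/dP)·(P/Q_d) ⇒ dQ_d/dP = Ed·Q_d/P = (-1.1)·12350/46.8 = -290.27777…

-290.278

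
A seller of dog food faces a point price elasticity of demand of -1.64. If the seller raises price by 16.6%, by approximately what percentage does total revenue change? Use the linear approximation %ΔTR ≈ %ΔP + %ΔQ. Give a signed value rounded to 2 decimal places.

%ΔQ ≈ Ed × %ΔP = (-1.64) × (+16.6%) = -27.2240%
%ΔTR ≈ %ΔP + %ΔQ = (+16.6%) + (-27.2240%) = -10.6240%

-10.62%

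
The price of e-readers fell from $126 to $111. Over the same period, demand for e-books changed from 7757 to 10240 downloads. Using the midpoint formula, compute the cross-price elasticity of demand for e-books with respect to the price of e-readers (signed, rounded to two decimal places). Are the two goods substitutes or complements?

%ΔQ_{e-books} = (10240 − 7757)/avg = 2483/8998.5 = 0.275934…
%ΔP_{e-readers} = (111 − 126)/avg = -15/118.5 = -0.126582…
E_cross = (2483/8998.5) / (-15/118.5) = -2.1798…
E_cross < 0 ⇒ the goods are complements.

-2.18; complements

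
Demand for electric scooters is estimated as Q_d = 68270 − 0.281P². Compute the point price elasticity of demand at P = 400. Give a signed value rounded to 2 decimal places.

-3.86

dQ_d/dP = −2·0.281·P = -224.8. At P = 400, Q_d = 23310.
Ed = (dQ_d/dP)·(P/Q_d) = (-224.8) × (400/23310) = -3.8575…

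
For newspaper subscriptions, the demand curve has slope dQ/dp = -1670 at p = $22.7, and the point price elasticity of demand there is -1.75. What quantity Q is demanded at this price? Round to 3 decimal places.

21662.286

Ed = (dQ/dp)·(p/Q) ⇒ Q = (dQ/dp)·p/Ed = (-1670)·22.7/(-1.75) = 21662.28571…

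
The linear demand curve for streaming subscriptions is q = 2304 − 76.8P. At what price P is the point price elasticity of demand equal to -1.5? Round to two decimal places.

18.00

Ed = −76.8P/(2304 − 76.8P). Set this equal to -1.5:
76.8P = 1.5·(2304 − 76.8P) ⇒ 76.8P(1 + 1.5) = 1.5·2304
P = 1.5·2304 / (76.8·2.5) = 18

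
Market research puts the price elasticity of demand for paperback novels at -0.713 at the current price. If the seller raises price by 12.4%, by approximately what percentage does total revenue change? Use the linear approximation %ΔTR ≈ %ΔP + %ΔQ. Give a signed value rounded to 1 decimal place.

%ΔQ ≈ Ed × %ΔP = (-0.713) × (+12.4%) = -8.8412%
%ΔTR ≈ %ΔP + %ΔQ = (+12.4%) + (-8.8412%) = +3.5588%

+3.6%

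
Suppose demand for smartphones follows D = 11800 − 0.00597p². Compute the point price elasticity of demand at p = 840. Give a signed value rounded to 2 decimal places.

-1.11

dD/dp = −2·0.00597·p = -10.0296. At p = 840, D = 7587.568.
Ed = (dD/dp)·(p/D) = (-10.0296) × (840/7587.568) = -1.1103…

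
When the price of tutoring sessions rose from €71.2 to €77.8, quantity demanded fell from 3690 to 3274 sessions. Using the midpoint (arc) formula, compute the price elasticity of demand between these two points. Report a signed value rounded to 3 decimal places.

-1.349

%ΔQ = (3274 − 3690) / [(3690 + 3274)/2] = -416/3482 = -0.119471…
%ΔP = (77.8 − 71.2) / [(71.2 + 77.8)/2] = 6.6/74.5 = 0.088590…
Arc Ed = %ΔQ / %ΔP = (-416/3482) / (6.6/74.5) = -1.34858…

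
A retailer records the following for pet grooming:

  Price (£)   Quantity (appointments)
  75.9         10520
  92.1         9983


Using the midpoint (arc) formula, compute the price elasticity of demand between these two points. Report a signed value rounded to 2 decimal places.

%ΔQ = (9983 − 10520) / [(10520 + 9983)/2] = -537/10251.5 = -0.052382…
%ΔP = (92.1 − 75.9) / [(75.9 + 92.1)/2] = 16.2/84 = 0.192857…
Arc Ed = %ΔQ / %ΔP = (-537/10251.5) / (16.2/84) = -0.2716…

-0.27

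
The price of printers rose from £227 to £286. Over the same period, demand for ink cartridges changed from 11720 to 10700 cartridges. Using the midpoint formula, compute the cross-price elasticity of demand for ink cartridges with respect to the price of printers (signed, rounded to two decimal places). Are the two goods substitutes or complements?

%ΔQ_{ink cartridges} = (10700 − 11720)/avg = -1020/11210 = -0.090990…
%ΔP_{printers} = (286 − 227)/avg = 59/256.5 = 0.230019…
E_cross = (-1020/11210) / (59/256.5) = -0.3955…
E_cross < 0 ⇒ the goods are complements.

-0.40; complements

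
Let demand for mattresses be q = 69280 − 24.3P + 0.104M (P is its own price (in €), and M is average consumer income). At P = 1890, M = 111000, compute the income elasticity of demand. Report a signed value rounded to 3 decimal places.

At the given values, q = 69280 − 24.3(1890) + 0.104(111000) = 34897.
∂q/∂M = 0.104.
E = (0.104) × (111000/34897) = 0.33080…

0.331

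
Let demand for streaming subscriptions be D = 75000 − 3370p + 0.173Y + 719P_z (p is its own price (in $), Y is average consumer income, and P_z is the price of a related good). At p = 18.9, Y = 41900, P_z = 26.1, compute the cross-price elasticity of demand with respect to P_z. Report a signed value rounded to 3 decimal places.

At the given values, D = 75000 − 3370(18.9) + 0.173(41900) + 719(26.1) = 37321.6.
∂D/∂P_z = 719.
E = (719) × (26.1/37321.6) = 0.50281…

0.503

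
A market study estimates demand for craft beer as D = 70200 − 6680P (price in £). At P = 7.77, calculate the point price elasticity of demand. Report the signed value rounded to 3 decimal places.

-2.837

dD/dP = −6680. At P = 7.77, D = 70200 − 6680(7.77) = 18296.4.
Ed = (dD/dP)·(P/D) = −6680 × (7.77/18296.4) = -2.83682…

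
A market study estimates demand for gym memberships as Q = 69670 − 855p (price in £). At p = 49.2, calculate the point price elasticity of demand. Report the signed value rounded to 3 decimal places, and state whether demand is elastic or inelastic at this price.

-1.524; elastic

dQ/dp = −855. At p = 49.2, Q = 69670 − 855(49.2) = 27604.
Ed = (dQ/dp)·(p/Q) = −855 × (49.2/27604) = -1.52390…
|Ed| = 1.524 > 1, so demand is elastic.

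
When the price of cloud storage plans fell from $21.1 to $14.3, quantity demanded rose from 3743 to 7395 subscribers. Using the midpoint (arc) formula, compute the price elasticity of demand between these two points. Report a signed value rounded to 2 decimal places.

-1.71

%ΔQ = (7395 − 3743) / [(3743 + 7395)/2] = 3652/5569 = 0.655773…
%ΔP = (14.3 − 21.1) / [(21.1 + 14.3)/2] = -6.8/17.7 = -0.384180…
Arc Ed = %ΔQ / %ΔP = (3652/5569) / (-6.8/17.7) = -1.7069…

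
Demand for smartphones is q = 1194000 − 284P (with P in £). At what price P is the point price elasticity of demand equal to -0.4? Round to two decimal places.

Ed = −284P/(1194000 − 284P). Set this equal to -0.4:
284P = 0.4·(1194000 − 284P) ⇒ 284P(1 + 0.4) = 0.4·1194000
P = 0.4·1194000 / (284·1.4) = 1201.2072…

1201.21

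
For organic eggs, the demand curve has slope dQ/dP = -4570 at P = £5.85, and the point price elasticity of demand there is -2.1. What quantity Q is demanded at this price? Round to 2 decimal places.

12730.71

Ed = (dQ/dP)·(P/Q) ⇒ Q = (dQ/dP)·P/Ed = (-4570)·5.85/(-2.1) = 12730.7142…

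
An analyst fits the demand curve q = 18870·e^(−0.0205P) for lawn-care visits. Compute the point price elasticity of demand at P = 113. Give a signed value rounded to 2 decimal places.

dq/dP = −0.0205·q = -38.149. At P = 113, q = 1860.92.
Ed = (dq/dP)·(P/q) = (-38.149) × (113/1860.92) = -2.3165

-2.32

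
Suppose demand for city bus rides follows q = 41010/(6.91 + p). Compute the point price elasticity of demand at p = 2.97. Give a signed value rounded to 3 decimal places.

dq/dp = −41010/(6.91 + p)² = -420.122. At p = 2.97, q = 4150.81.
Ed = (dq/dp)·(p/q) = (-420.122) × (2.97/4150.81) = -0.30060…

-0.301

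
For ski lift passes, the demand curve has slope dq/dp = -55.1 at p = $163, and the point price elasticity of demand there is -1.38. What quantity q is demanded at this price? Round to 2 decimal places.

6508.19

Ed = (dq/dp)·(p/q) ⇒ q = (dq/dp)·p/Ed = (-55.1)·163/(-1.38) = 6508.1884…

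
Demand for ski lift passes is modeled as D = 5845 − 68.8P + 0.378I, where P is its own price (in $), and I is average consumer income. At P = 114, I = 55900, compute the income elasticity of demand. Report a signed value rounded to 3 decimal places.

At the given values, D = 5845 − 68.8(114) + 0.378(55900) = 19132.
∂D/∂I = 0.378.
E = (0.378) × (55900/19132) = 1.10444…

1.104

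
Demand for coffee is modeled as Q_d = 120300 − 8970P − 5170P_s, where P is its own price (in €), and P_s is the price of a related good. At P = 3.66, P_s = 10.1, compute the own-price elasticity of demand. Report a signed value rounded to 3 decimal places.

At the given values, Q_d = 120300 − 8970(3.66) − 5170(10.1) = 35252.8.
∂Q_d/∂P = −8970.
E = (-8970) × (3.66/35252.8) = -0.93127…

-0.931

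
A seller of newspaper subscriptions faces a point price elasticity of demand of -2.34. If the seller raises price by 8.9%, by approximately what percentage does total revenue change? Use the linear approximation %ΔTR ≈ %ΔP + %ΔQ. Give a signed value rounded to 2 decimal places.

%ΔQ ≈ Ed × %ΔP = (-2.34) × (+8.9%) = -20.8260%
%ΔTR ≈ %ΔP + %ΔQ = (+8.9%) + (-20.8260%) = -11.9260%

-11.93%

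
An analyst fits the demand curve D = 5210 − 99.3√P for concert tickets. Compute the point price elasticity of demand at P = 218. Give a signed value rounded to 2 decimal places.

dD/dP = −99.3/(2√P) = -3.36272. At P = 218, D = 3743.85.
Ed = (dD/dP)·(P/D) = (-3.36272) × (218/3743.85) = -0.1958…

-0.20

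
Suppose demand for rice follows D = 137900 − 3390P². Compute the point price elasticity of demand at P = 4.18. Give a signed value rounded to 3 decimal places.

dD/dP = −2·3390·P = -28340.4. At P = 4.18, D = 78668.564.
Ed = (dD/dP)·(P/D) = (-28340.4) × (4.18/78668.564) = -1.50584…

-1.506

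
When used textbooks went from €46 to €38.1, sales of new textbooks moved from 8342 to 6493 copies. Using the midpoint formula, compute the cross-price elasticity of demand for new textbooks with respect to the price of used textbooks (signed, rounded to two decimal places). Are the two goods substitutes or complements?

%ΔQ_{new textbooks} = (6493 − 8342)/avg = -1849/7417.5 = -0.249275…
%ΔP_{used textbooks} = (38.1 − 46)/avg = -7.9/42.05 = -0.187871…
E_cross = (-1849/7417.5) / (-7.9/42.05) = 1.3268…
E_cross > 0 ⇒ the goods are substitutes.

1.33; substitutes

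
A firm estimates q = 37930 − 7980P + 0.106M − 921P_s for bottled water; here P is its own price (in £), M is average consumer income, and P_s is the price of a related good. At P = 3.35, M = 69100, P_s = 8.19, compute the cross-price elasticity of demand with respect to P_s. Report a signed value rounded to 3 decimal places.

At the given values, q = 37930 − 7980(3.35) + 0.106(69100) − 921(8.19) = 10978.61.
∂q/∂P_s = -921.
E = (-921) × (8.19/10978.61) = -0.68706…

-0.687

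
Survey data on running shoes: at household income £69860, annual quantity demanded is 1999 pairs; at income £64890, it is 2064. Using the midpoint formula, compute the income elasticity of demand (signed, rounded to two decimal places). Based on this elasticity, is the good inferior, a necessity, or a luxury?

-0.43; inferior

%ΔQ = (2064 − 1999)/[( 1999 + 2064)/2] = 65/2031.5 = 0.031996…
%ΔIncome = (64890 − 69860)/[( 69860 + 64890)/2] = -4970/67375 = -0.073766…
E_income = (65/2031.5) / (-4970/67375) = -0.4337…
E_income < 0 ⇒ inferior good.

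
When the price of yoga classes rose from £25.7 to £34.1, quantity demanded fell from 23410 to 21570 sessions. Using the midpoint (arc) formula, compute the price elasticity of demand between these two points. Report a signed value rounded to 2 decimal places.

%ΔQ = (21570 − 23410) / [(23410 + 21570)/2] = -1840/22490 = -0.081814…
%ΔP = (34.1 − 25.7) / [(25.7 + 34.1)/2] = 8.4/29.9 = 0.280936…
Arc Ed = %ΔQ / %ΔP = (-1840/22490) / (8.4/29.9) = -0.2912…

-0.29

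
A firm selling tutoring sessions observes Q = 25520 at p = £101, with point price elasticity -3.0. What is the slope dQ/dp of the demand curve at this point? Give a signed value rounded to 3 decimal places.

Ed = (dQ/dp)·(p/Q) ⇒ dQ/dp = Ed·Q/p = (-3.0)·25520/101 = -758.01980…

-758.020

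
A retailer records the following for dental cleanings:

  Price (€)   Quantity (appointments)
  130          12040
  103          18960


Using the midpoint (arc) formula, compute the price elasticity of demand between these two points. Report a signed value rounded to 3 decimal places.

%ΔQ = (18960 − 12040) / [(12040 + 18960)/2] = 6920/15500 = 0.446451…
%ΔP = (103 − 130) / [(130 + 103)/2] = -27/116.5 = -0.231759…
Arc Ed = %ΔQ / %ΔP = (6920/15500) / (-27/116.5) = -1.92635…

-1.926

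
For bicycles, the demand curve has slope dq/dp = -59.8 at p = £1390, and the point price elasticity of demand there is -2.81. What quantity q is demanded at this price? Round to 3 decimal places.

29580.783

Ed = (dq/dp)·(p/q) ⇒ q = (dq/dp)·p/Ed = (-59.8)·1390/(-2.81) = 29580.78291…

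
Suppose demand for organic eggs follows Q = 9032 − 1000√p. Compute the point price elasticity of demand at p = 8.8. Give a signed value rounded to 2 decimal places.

-0.24

dQ/dp = −1000/(2√p) = -168.55. At p = 8.8, Q = 6065.52.
Ed = (dQ/dp)·(p/Q) = (-168.55) × (8.8/6065.52) = -0.2445…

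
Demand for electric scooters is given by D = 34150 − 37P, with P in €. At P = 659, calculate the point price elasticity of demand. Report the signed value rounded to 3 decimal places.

-2.496

dD/dP = −37. At P = 659, D = 34150 − 37(659) = 9767.
Ed = (dD/dP)·(P/D) = −37 × (659/9767) = -2.49646…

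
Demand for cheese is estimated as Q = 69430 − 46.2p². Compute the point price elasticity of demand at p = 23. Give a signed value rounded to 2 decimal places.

-1.09

dQ/dp = −2·46.2·p = -2125.2. At p = 23, Q = 44990.2.
Ed = (dQ/dp)·(p/Q) = (-2125.2) × (23/44990.2) = -1.0864…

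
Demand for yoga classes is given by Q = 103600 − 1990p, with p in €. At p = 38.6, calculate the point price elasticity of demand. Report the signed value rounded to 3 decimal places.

dQ/dp = −1990. At p = 38.6, Q = 103600 − 1990(38.6) = 26786.
Ed = (dQ/dp)·(p/Q) = −1990 × (38.6/26786) = -2.86769…

-2.868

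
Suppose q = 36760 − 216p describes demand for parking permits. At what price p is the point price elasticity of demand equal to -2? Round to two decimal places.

Ed = −216p/(36760 − 216p). Set this equal to -2:
216p = 2·(36760 − 216p) ⇒ 216p(1 + 2) = 2·36760
p = 2·36760 / (216·3) = 113.4567…

113.46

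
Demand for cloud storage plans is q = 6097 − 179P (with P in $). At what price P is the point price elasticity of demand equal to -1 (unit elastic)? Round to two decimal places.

Ed = −179P/(6097 − 179P). Set this equal to -1:
179P = 1·(6097 − 179P) ⇒ 179P(1 + 1) = 1·6097
P = 1·6097 / (179·2) = 17.0307…

17.03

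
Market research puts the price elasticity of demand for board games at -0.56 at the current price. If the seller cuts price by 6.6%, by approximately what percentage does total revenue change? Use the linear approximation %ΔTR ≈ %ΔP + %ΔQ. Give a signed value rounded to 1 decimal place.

-2.9%

%ΔQ ≈ Ed × %ΔP = (-0.56) × (-6.6%) = +3.6960%
%ΔTR ≈ %ΔP + %ΔQ = (-6.6%) + (+3.6960%) = -2.9040%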